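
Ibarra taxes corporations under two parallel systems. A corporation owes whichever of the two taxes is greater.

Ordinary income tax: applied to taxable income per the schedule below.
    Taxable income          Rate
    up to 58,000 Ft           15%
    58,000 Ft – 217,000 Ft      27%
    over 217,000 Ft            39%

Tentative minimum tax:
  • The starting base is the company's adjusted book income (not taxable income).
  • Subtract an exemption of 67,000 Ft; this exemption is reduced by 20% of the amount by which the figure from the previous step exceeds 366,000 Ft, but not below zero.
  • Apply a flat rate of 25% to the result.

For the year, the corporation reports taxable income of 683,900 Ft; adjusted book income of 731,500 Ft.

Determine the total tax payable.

Ordinary income tax:
  58,000 Ft × 15% = 8,700 Ft
  159,000 Ft × 27% = 42,930 Ft
  466,900 Ft × 39% = 182,091 Ft
  → 233,721 Ft

Tentative minimum tax:
  Base (adjusted book income): 731,500 Ft
  Exemption: 20% × (731,500 Ft − 366,000 Ft) = 73,100 Ft ≥ 67,000 Ft, so the exemption is fully phased out
  Base: 731,500 Ft − 0 Ft = 731,500 Ft
  731,500 Ft × 25% = 182,875 Ft

233,721 Ft > 182,875 Ft, so the ordinary income tax governs.

233,721 Ft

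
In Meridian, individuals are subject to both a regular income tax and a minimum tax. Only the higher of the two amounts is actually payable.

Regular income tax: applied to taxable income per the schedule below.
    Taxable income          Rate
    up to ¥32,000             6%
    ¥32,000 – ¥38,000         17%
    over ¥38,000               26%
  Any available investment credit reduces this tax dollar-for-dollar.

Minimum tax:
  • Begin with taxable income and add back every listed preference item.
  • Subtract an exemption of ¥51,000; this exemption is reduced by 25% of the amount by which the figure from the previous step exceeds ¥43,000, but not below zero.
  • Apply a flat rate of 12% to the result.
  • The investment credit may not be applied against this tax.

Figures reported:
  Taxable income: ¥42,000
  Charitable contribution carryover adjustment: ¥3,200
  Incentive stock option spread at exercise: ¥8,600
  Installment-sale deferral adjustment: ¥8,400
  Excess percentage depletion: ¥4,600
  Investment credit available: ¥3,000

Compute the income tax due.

¥2,610

Minimum tax:
  Adjusted income: ¥42,000 + ¥3,200 + ¥8,600 + ¥8,400 + ¥4,600 = ¥66,800
  Exemption: ¥51,000 − 25% × (¥66,800 − ¥43,000) = ¥51,000 − ¥5,950 = ¥45,050
  Base: ¥66,800 − ¥45,050 = ¥21,750
  ¥21,750 × 12% = ¥2,610

Regular income tax:
  ¥32,000 × 6% = ¥1,920
  ¥6,000 × 17% = ¥1,020
  ¥4,000 × 26% = ¥1,040
  → ¥3,980
  Less investment credit ¥3,000 → ¥980

¥2,610 > ¥980, so the minimum tax is the binding amount.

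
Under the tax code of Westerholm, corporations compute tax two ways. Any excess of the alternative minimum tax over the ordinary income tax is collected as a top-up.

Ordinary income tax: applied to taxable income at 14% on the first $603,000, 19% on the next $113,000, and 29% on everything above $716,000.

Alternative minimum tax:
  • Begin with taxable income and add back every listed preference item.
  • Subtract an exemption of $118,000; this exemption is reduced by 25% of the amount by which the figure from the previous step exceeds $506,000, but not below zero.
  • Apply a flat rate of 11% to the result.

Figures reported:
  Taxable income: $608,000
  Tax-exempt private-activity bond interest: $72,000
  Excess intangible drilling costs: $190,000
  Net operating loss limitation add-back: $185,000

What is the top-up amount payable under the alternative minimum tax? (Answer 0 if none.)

Ordinary income tax:
  $603,000 × 14% = $84,420
  $5,000 × 19% = $950
  → $85,370

Alternative minimum tax:
  Adjusted income: $608,000 + $72,000 + $190,000 + $185,000 = $1,055,000
  Exemption: 25% × ($1,055,000 − $506,000) = $137,250 ≥ $118,000, so the exemption is fully phased out
  Base: $1,055,000 − $0 = $1,055,000
  $1,055,000 × 11% = $116,050

Excess of alternative minimum tax over ordinary income tax: $116,050 − $85,370 = $30,680.

$30,680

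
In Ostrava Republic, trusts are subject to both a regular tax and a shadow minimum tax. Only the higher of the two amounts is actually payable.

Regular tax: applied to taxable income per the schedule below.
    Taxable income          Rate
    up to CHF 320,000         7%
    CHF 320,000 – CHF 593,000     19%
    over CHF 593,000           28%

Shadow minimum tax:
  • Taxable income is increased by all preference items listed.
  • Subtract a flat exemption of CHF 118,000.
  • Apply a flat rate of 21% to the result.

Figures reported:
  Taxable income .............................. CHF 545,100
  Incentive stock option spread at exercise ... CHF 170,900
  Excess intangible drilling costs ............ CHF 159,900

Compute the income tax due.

CHF 159,159

Shadow minimum tax:
  Adjusted income: CHF 545,100 + CHF 170,900 + CHF 159,900 = CHF 875,900
  Less exemption CHF 118,000 → base CHF 757,900
  CHF 757,900 × 21% = CHF 159,159

Regular tax:
  CHF 320,000 × 7% = CHF 22,400
  CHF 225,100 × 19% = CHF 42,769
  → CHF 65,169

CHF 159,159 > CHF 65,169, so the shadow minimum tax is the binding amount.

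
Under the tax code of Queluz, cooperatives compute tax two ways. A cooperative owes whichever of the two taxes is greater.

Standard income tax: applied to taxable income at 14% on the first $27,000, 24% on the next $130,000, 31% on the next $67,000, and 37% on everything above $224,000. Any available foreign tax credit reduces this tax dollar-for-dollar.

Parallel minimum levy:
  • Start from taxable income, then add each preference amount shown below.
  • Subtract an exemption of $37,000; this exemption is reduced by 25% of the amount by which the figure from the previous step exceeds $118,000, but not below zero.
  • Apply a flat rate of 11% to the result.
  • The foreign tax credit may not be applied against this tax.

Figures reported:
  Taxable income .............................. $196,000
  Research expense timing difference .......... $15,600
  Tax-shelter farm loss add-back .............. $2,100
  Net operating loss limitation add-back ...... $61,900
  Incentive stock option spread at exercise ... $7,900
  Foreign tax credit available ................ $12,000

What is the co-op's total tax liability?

$35,070

Parallel minimum levy:
  Adjusted income: $196,000 + $15,600 + $2,100 + $61,900 + $7,900 = $283,500
  Exemption: 25% × ($283,500 − $118,000) = $41,375 ≥ $37,000, so the exemption is fully phased out
  Base: $283,500 − $0 = $283,500
  $283,500 × 11% = $31,185

Standard income tax:
  $27,000 × 14% = $3,780
  $130,000 × 24% = $31,200
  $39,000 × 31% = $12,090
  → $47,070
  Less foreign tax credit $12,000 → $35,070

$35,070 > $31,185, so the standard income tax governs.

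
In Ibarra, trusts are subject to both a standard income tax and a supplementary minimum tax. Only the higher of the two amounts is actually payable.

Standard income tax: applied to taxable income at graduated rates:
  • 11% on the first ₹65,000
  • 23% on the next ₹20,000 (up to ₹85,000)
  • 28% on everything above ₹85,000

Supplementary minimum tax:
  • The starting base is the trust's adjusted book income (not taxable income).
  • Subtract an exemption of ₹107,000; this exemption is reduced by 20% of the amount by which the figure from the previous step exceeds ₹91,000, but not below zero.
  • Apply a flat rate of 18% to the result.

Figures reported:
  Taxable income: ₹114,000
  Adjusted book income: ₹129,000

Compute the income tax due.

Supplementary minimum tax:
  Base (adjusted book income): ₹129,000
  Exemption: ₹107,000 − 20% × (₹129,000 − ₹91,000) = ₹107,000 − ₹7,600 = ₹99,400
  Base: ₹129,000 − ₹99,400 = ₹29,600
  ₹29,600 × 18% = ₹5,328

Standard income tax:
  ₹65,000 × 11% = ₹7,150
  ₹20,000 × 23% = ₹4,600
  ₹29,000 × 28% = ₹8,120
  → ₹19,870

₹19,870 > ₹5,328, so the standard income tax governs.

₹19,870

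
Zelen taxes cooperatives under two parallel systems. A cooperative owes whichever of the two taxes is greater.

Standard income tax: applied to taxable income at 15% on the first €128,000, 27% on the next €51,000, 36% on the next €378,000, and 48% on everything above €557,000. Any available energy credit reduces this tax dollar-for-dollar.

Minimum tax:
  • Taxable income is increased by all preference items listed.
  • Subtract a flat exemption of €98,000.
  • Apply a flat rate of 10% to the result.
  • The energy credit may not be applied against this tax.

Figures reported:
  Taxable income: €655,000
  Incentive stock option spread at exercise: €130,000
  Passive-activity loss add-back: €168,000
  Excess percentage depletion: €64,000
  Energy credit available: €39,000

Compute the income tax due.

Standard income tax:
  €128,000 × 15% = €19,200
  €51,000 × 27% = €13,770
  €378,000 × 36% = €136,080
  €98,000 × 48% = €47,040
  → €216,090
  Less energy credit €39,000 → €177,090

Minimum tax:
  Adjusted income: €655,000 + €130,000 + €168,000 + €64,000 = €1,017,000
  Less exemption €98,000 → base €919,000
  €919,000 × 10% = €91,900

€177,090 > €91,900, so the standard income tax governs.

€177,090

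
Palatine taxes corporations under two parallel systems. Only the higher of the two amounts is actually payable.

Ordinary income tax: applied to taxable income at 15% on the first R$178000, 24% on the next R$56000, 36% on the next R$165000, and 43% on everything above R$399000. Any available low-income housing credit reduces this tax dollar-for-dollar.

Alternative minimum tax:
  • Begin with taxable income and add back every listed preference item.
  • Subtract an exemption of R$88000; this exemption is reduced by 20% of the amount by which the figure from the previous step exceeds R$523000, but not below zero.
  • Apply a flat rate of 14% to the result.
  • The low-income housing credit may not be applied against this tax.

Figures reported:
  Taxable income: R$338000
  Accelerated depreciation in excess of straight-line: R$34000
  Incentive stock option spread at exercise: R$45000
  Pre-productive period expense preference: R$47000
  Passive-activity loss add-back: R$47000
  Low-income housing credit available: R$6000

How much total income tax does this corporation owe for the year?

R$71580

Alternative minimum tax:
  Adjusted income: R$338000 + R$34000 + R$45000 + R$47000 + R$47000 = R$511000
  Exemption: R$511000 ≤ R$523000, so full R$88000 applies
  Base: R$511000 − R$88000 = R$423000
  R$423000 × 14% = R$59220

Ordinary income tax:
  R$178000 × 15% = R$26700
  R$56000 × 24% = R$13440
  R$104000 × 36% = R$37440
  → R$77580
  Less low-income housing credit R$6000 → R$71580

R$71580 > R$59220, so the ordinary income tax governs.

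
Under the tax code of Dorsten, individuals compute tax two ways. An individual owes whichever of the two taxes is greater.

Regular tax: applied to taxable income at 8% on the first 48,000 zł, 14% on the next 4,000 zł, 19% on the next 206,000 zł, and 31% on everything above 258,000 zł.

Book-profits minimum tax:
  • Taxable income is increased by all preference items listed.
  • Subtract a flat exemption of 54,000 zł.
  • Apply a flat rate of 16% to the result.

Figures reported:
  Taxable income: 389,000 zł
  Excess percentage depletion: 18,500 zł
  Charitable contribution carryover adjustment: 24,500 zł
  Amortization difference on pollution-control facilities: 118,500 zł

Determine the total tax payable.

84,150 zł

Book-profits minimum tax:
  Adjusted income: 389,000 zł + 18,500 zł + 24,500 zł + 118,500 zł = 550,500 zł
  Less exemption 54,000 zł → base 496,500 zł
  496,500 zł × 16% = 79,440 zł

Regular tax:
  48,000 zł × 8% = 3,840 zł
  4,000 zł × 14% = 560 zł
  206,000 zł × 19% = 39,140 zł
  131,000 zł × 31% = 40,610 zł
  → 84,150 zł

84,150 zł > 79,440 zł, so the regular tax governs.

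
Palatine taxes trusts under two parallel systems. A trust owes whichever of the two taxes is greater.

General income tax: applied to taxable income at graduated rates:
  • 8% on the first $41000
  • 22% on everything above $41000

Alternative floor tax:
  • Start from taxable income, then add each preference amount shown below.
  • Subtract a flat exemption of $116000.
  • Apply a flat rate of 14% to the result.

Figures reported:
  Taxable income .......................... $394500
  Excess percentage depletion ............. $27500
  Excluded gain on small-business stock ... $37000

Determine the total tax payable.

$81050

Alternative floor tax:
  Adjusted income: $394500 + $27500 + $37000 = $459000
  Less exemption $116000 → base $343000
  $343000 × 14% = $48020

General income tax:
  $41000 × 8% = $3280
  $353500 × 22% = $77770
  → $81050

$81050 > $48020, so the general income tax governs.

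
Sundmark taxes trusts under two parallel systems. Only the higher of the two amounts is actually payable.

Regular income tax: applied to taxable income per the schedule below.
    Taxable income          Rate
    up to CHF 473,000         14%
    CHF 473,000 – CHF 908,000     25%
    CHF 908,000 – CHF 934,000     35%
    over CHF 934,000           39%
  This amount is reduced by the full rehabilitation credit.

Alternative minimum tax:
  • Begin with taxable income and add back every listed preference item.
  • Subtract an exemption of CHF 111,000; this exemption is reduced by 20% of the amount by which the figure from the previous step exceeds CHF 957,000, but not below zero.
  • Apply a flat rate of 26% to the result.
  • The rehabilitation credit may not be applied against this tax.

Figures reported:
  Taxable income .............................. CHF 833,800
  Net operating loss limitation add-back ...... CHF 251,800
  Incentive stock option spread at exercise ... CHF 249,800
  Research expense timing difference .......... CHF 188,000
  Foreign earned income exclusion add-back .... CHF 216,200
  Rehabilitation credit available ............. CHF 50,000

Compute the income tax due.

Alternative minimum tax:
  Adjusted income: CHF 833,800 + CHF 251,800 + CHF 249,800 + CHF 188,000 + CHF 216,200 = CHF 1,739,600
  Exemption: 20% × (CHF 1,739,600 − CHF 957,000) = CHF 156,520 ≥ CHF 111,000, so the exemption is fully phased out
  Base: CHF 1,739,600 − CHF 0 = CHF 1,739,600
  CHF 1,739,600 × 26% = CHF 452,296

Regular income tax:
  CHF 473,000 × 14% = CHF 66,220
  CHF 360,800 × 25% = CHF 90,200
  → CHF 156,420
  Less rehabilitation credit CHF 50,000 → CHF 106,420

CHF 452,296 > CHF 106,420, so the alternative minimum tax is the binding amount.

CHF 452,296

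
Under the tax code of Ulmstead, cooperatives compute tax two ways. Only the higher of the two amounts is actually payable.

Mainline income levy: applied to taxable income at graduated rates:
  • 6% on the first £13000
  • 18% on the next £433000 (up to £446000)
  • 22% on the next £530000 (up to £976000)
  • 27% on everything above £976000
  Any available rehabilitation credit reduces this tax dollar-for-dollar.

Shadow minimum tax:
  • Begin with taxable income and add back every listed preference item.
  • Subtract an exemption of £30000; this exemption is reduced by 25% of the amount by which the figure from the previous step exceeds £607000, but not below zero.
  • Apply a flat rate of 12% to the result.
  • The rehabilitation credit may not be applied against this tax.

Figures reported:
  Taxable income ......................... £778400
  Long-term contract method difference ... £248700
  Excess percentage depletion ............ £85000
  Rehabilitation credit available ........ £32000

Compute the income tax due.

£133452

Shadow minimum tax:
  Adjusted income: £778400 + £248700 + £85000 = £1112100
  Exemption: 25% × (£1112100 − £607000) = £126275 ≥ £30000, so the exemption is fully phased out
  Base: £1112100 − £0 = £1112100
  £1112100 × 12% = £133452

Mainline income levy:
  £13000 × 6% = £780
  £433000 × 18% = £77940
  £332400 × 22% = £73128
  → £151848
  Less rehabilitation credit £32000 → £119848

£133452 > £119848, so the shadow minimum tax is the binding amount.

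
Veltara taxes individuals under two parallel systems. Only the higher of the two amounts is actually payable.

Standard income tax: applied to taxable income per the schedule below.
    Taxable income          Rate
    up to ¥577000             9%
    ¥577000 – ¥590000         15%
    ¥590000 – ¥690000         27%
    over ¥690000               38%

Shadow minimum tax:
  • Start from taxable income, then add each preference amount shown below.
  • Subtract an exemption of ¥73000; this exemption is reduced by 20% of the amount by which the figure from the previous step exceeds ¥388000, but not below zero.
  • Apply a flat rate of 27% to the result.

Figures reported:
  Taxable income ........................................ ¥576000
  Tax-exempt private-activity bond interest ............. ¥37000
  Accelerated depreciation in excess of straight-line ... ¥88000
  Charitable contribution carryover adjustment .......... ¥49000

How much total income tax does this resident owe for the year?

Standard income tax:
  ¥576000 × 9% = ¥51840

Shadow minimum tax:
  Adjusted income: ¥576000 + ¥37000 + ¥88000 + ¥49000 = ¥750000
  Exemption: ¥73000 − 20% × (¥750000 − ¥388000) = ¥73000 − ¥72400 = ¥600
  Base: ¥750000 − ¥600 = ¥749400
  ¥749400 × 27% = ¥202338

¥202338 > ¥51840, so the shadow minimum tax is the binding amount.

¥202338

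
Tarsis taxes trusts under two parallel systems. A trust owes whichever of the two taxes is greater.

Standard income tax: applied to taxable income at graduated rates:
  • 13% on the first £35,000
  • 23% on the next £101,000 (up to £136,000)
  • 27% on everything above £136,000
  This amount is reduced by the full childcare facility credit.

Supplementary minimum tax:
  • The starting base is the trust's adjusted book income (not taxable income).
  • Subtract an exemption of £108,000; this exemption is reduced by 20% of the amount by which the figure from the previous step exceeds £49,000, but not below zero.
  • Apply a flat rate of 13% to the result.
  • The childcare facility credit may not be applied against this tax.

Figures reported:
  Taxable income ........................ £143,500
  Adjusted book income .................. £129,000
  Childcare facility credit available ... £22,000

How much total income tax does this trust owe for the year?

£7,805

Supplementary minimum tax:
  Base (adjusted book income): £129,000
  Exemption: £108,000 − 20% × (£129,000 − £49,000) = £108,000 − £16,000 = £92,000
  Base: £129,000 − £92,000 = £37,000
  £37,000 × 13% = £4,810

Standard income tax:
  £35,000 × 13% = £4,550
  £101,000 × 23% = £23,230
  £7,500 × 27% = £2,025
  → £29,805
  Less childcare facility credit £22,000 → £7,805

£7,805 > £4,810, so the standard income tax governs.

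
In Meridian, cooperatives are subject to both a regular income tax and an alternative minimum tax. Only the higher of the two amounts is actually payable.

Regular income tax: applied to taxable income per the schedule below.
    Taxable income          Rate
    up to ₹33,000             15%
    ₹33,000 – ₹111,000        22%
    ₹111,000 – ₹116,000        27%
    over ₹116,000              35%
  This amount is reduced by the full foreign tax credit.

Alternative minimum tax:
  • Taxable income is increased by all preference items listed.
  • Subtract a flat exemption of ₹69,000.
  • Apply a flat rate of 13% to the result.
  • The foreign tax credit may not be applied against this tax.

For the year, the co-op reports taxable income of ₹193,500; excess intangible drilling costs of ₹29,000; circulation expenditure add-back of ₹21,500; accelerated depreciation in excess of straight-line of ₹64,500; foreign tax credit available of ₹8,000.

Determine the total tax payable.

₹42,585

Alternative minimum tax:
  Adjusted income: ₹193,500 + ₹29,000 + ₹21,500 + ₹64,500 = ₹308,500
  Less exemption ₹69,000 → base ₹239,500
  ₹239,500 × 13% = ₹31,135

Regular income tax:
  ₹33,000 × 15% = ₹4,950
  ₹78,000 × 22% = ₹17,160
  ₹5,000 × 27% = ₹1,350
  ₹77,500 × 35% = ₹27,125
  → ₹50,585
  Less foreign tax credit ₹8,000 → ₹42,585

₹42,585 > ₹31,135, so the regular income tax governs.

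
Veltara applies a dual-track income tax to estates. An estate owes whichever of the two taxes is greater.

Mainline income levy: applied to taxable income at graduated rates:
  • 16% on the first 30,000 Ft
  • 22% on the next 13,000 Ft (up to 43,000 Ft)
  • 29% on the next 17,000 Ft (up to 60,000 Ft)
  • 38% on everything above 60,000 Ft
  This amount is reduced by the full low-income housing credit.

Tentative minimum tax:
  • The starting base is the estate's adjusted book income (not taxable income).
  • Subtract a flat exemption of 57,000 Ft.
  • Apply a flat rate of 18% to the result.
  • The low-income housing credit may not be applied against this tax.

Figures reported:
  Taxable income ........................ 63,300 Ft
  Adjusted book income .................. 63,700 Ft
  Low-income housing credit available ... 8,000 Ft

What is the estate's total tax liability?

5,844 Ft

Tentative minimum tax:
  Base (adjusted book income): 63,700 Ft
  Less exemption 57,000 Ft → base 6,700 Ft
  6,700 Ft × 18% = 1,206 Ft

Mainline income levy:
  30,000 Ft × 16% = 4,800 Ft
  13,000 Ft × 22% = 2,860 Ft
  17,000 Ft × 29% = 4,930 Ft
  3,300 Ft × 38% = 1,254 Ft
  → 13,844 Ft
  Less low-income housing credit 8,000 Ft → 5,844 Ft

5,844 Ft > 1,206 Ft, so the mainline income levy governs.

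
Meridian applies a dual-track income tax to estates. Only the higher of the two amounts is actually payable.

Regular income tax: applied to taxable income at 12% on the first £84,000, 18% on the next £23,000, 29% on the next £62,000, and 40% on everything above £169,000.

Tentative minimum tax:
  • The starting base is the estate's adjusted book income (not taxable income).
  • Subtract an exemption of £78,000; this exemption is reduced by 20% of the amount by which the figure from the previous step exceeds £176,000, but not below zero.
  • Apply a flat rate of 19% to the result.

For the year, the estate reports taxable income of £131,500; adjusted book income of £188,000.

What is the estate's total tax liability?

Regular income tax:
  £84,000 × 12% = £10,080
  £23,000 × 18% = £4,140
  £24,500 × 29% = £7,105
  → £21,325

Tentative minimum tax:
  Base (adjusted book income): £188,000
  Exemption: £78,000 − 20% × (£188,000 − £176,000) = £78,000 − £2,400 = £75,600
  Base: £188,000 − £75,600 = £112,400
  £112,400 × 19% = £21,356

£21,356 > £21,325, so the tentative minimum tax is the binding amount.

£21,356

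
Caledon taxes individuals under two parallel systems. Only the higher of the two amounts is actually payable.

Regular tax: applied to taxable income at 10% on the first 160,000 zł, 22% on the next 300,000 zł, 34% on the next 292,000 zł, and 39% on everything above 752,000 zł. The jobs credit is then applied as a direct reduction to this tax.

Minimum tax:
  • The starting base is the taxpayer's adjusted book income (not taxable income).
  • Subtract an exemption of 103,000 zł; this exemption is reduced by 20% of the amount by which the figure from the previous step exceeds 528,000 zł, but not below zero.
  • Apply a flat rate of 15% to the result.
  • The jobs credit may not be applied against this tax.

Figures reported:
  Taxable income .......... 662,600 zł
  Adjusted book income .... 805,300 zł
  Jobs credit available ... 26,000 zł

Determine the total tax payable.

Regular tax:
  160,000 zł × 10% = 16,000 zł
  300,000 zł × 22% = 66,000 zł
  202,600 zł × 34% = 68,884 zł
  → 150,884 zł
  Less jobs credit 26,000 zł → 124,884 zł

Minimum tax:
  Base (adjusted book income): 805,300 zł
  Exemption: 103,000 zł − 20% × (805,300 zł − 528,000 zł) = 103,000 zł − 55,460 zł = 47,540 zł
  Base: 805,300 zł − 47,540 zł = 757,760 zł
  757,760 zł × 15% = 113,664 zł

124,884 zł > 113,664 zł, so the regular tax governs.

124,884 zł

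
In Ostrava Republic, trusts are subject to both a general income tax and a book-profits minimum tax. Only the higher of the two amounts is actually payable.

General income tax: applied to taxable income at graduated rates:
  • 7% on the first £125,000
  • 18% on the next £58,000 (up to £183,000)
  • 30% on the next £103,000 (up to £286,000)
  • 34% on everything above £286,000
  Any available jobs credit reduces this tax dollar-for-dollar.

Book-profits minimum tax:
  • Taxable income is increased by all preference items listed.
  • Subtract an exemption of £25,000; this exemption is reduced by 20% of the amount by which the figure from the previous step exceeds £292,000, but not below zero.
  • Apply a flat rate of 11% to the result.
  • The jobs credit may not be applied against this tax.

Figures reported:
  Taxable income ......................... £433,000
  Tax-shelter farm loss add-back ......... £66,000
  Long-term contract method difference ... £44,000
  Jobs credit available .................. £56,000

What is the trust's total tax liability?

Book-profits minimum tax:
  Adjusted income: £433,000 + £66,000 + £44,000 = £543,000
  Exemption: 20% × (£543,000 − £292,000) = £50,200 ≥ £25,000, so the exemption is fully phased out
  Base: £543,000 − £0 = £543,000
  £543,000 × 11% = £59,730

General income tax:
  £125,000 × 7% = £8,750
  £58,000 × 18% = £10,440
  £103,000 × 30% = £30,900
  £147,000 × 34% = £49,980
  → £100,070
  Less jobs credit £56,000 → £44,070

£59,730 > £44,070, so the book-profits minimum tax is the binding amount.

£59,730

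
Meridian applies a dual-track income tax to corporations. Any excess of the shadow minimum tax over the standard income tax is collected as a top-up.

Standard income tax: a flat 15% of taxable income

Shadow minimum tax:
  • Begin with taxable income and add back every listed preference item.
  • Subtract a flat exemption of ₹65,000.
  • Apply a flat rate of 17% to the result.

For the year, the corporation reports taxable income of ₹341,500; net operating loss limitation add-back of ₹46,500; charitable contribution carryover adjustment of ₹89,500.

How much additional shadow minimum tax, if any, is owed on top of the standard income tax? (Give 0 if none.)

Shadow minimum tax:
  Adjusted income: ₹341,500 + ₹46,500 + ₹89,500 = ₹477,500
  Less exemption ₹65,000 → base ₹412,500
  ₹412,500 × 17% = ₹70,125

Standard income tax:
  ₹341,500 × 15% = ₹51,225

Excess of shadow minimum tax over standard income tax: ₹70,125 − ₹51,225 = ₹18,900.

₹18,900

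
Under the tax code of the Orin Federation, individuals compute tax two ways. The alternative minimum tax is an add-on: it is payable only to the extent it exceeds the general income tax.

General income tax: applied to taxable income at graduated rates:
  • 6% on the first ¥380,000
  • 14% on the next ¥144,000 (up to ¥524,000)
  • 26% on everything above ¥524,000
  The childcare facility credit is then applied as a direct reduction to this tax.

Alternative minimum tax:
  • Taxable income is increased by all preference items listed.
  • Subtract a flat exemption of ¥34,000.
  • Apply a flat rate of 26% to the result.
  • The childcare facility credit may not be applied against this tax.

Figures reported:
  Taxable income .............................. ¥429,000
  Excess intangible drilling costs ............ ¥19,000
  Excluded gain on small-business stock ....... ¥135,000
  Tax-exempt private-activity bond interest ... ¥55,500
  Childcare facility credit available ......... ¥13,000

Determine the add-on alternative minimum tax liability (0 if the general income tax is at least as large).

¥140,510

General income tax:
  ¥380,000 × 6% = ¥22,800
  ¥49,000 × 14% = ¥6,860
  → ¥29,660
  Less childcare facility credit ¥13,000 → ¥16,660

Alternative minimum tax:
  Adjusted income: ¥429,000 + ¥19,000 + ¥135,000 + ¥55,500 = ¥638,500
  Less exemption ¥34,000 → base ¥604,500
  ¥604,500 × 26% = ¥157,170

Excess of alternative minimum tax over general income tax: ¥157,170 − ¥16,660 = ¥140,510.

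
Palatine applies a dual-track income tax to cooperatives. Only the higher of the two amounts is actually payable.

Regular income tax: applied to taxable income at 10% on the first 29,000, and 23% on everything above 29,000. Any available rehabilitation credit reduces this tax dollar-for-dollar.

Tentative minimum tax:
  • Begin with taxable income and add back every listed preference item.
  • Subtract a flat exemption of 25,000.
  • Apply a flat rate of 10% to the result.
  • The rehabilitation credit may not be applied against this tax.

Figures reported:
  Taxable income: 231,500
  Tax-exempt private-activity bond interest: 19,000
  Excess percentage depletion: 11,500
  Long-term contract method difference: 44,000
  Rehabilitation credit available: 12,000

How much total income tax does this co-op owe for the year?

Tentative minimum tax:
  Adjusted income: 231,500 + 19,000 + 11,500 + 44,000 = 306,000
  Less exemption 25,000 → base 281,000
  281,000 × 10% = 28,100

Regular income tax:
  29,000 × 10% = 2,900
  202,500 × 23% = 46,575
  → 49,475
  Less rehabilitation credit 12,000 → 37,475

37,475 > 28,100, so the regular income tax governs.

37,475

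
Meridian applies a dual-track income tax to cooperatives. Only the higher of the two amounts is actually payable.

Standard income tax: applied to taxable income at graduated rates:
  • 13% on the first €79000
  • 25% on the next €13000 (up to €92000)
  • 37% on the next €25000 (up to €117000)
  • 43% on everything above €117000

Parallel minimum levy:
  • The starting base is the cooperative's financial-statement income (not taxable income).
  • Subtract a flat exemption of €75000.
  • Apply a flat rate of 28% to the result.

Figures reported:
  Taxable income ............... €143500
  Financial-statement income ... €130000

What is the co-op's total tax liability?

€34165

Parallel minimum levy:
  Base (financial-statement income): €130000
  Less exemption €75000 → base €55000
  €55000 × 28% = €15400

Standard income tax:
  €79000 × 13% = €10270
  €13000 × 25% = €3250
  €25000 × 37% = €9250
  €26500 × 43% = €11395
  → €34165

€34165 > €15400, so the standard income tax governs.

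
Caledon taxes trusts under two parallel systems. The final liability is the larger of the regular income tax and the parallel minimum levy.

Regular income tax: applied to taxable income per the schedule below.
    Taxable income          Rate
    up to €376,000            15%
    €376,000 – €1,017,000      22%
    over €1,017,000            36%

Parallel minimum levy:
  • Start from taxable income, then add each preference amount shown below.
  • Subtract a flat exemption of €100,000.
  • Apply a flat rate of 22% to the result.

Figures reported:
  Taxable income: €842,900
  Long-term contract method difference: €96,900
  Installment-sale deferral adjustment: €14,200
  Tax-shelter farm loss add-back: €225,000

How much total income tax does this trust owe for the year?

Regular income tax:
  €376,000 × 15% = €56,400
  €466,900 × 22% = €102,718
  → €159,118

Parallel minimum levy:
  Adjusted income: €842,900 + €96,900 + €14,200 + €225,000 = €1,179,000
  Less exemption €100,000 → base €1,079,000
  €1,079,000 × 22% = €237,380

€237,380 > €159,118, so the parallel minimum levy is the binding amount.

€237,380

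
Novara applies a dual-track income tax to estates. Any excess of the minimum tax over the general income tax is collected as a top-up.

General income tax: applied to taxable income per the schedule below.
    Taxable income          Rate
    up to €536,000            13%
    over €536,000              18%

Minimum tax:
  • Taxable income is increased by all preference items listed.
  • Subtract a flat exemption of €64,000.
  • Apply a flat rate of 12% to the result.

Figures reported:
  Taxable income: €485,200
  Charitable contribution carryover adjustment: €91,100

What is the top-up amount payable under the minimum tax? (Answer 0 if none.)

€0

Minimum tax:
  Adjusted income: €485,200 + €91,100 = €576,300
  Less exemption €64,000 → base €512,300
  €512,300 × 12% = €61,476

General income tax:
  €485,200 × 13% = €63,076

€61,476 ≤ €63,076, so no add-on is due.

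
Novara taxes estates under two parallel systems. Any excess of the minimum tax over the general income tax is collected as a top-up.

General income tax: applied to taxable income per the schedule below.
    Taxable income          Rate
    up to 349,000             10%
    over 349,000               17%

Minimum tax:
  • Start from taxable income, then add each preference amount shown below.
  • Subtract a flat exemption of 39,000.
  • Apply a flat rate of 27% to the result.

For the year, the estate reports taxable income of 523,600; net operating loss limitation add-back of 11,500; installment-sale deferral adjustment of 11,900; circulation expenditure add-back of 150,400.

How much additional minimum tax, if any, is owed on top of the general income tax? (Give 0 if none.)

113,186

Minimum tax:
  Adjusted income: 523,600 + 11,500 + 11,900 + 150,400 = 697,400
  Less exemption 39,000 → base 658,400
  658,400 × 27% = 177,768

General income tax:
  349,000 × 10% = 34,900
  174,600 × 17% = 29,682
  → 64,582

Excess of minimum tax over general income tax: 177,768 − 64,582 = 113,186.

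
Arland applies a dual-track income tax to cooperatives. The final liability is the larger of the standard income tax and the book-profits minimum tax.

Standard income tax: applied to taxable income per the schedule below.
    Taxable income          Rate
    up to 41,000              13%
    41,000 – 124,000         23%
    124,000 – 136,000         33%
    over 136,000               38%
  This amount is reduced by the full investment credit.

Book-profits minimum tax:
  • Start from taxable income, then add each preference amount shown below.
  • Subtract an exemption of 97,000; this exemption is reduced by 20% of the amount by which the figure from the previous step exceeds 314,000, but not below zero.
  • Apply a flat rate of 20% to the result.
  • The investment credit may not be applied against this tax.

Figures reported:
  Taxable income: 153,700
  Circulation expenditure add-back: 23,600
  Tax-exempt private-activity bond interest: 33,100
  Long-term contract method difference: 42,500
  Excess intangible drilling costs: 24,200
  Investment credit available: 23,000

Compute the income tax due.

Book-profits minimum tax:
  Adjusted income: 153,700 + 23,600 + 33,100 + 42,500 + 24,200 = 277,100
  Exemption: 277,100 ≤ 314,000, so full 97,000 applies
  Base: 277,100 − 97,000 = 180,100
  180,100 × 20% = 36,020

Standard income tax:
  41,000 × 13% = 5,330
  83,000 × 23% = 19,090
  12,000 × 33% = 3,960
  17,700 × 38% = 6,726
  → 35,106
  Less investment credit 23,000 → 12,106

36,020 > 12,106, so the book-profits minimum tax is the binding amount.

36,020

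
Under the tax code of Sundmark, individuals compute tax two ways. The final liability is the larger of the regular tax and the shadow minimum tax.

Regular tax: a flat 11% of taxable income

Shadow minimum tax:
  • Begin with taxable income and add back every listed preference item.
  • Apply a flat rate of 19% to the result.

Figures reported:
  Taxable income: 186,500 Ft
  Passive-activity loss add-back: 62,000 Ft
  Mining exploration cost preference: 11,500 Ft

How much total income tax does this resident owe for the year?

49,400 Ft

Regular tax:
  186,500 Ft × 11% = 20,515 Ft

Shadow minimum tax:
  Adjusted income: 186,500 Ft + 62,000 Ft + 11,500 Ft = 260,000 Ft
  260,000 Ft × 19% = 49,400 Ft

49,400 Ft > 20,515 Ft, so the shadow minimum tax is the binding amount.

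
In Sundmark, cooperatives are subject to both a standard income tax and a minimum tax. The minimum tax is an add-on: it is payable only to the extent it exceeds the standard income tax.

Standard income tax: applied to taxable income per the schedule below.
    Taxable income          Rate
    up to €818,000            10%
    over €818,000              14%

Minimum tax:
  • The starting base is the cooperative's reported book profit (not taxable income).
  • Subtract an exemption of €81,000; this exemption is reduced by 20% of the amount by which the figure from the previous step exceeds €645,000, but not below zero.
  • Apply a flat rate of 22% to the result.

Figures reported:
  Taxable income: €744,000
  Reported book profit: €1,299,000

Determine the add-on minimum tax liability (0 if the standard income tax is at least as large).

€211,380

Standard income tax:
  €744,000 × 10% = €74,400

Minimum tax:
  Base (reported book profit): €1,299,000
  Exemption: 20% × (€1,299,000 − €645,000) = €130,800 ≥ €81,000, so the exemption is fully phased out
  Base: €1,299,000 − €0 = €1,299,000
  €1,299,000 × 22% = €285,780

Excess of minimum tax over standard income tax: €285,780 − €74,400 = €211,380.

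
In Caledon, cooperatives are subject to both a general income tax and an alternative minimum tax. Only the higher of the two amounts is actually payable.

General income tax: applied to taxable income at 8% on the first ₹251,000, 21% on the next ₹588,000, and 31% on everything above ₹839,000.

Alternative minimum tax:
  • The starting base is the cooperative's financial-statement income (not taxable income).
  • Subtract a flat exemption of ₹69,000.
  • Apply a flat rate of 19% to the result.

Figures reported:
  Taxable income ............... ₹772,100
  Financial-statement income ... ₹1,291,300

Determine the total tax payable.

General income tax:
  ₹251,000 × 8% = ₹20,080
  ₹521,100 × 21% = ₹109,431
  → ₹129,511

Alternative minimum tax:
  Base (financial-statement income): ₹1,291,300
  Less exemption ₹69,000 → base ₹1,222,300
  ₹1,222,300 × 19% = ₹232,237

₹232,237 > ₹129,511, so the alternative minimum tax is the binding amount.

₹232,237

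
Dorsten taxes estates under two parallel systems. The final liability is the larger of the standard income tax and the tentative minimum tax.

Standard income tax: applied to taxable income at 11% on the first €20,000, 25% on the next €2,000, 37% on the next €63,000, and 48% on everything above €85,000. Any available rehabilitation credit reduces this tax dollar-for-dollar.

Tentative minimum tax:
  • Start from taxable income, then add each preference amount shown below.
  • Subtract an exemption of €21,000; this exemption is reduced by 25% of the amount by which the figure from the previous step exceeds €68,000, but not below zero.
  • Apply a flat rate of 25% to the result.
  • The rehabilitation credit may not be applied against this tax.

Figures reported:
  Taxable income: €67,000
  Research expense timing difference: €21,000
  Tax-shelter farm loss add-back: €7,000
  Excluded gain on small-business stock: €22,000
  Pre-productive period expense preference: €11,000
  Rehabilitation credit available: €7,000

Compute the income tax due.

€30,500

Tentative minimum tax:
  Adjusted income: €67,000 + €21,000 + €7,000 + €22,000 + €11,000 = €128,000
  Exemption: €21,000 − 25% × (€128,000 − €68,000) = €21,000 − €15,000 = €6,000
  Base: €128,000 − €6,000 = €122,000
  €122,000 × 25% = €30,500

Standard income tax:
  €20,000 × 11% = €2,200
  €2,000 × 25% = €500
  €45,000 × 37% = €16,650
  → €19,350
  Less rehabilitation credit €7,000 → €12,350

€30,500 > €12,350, so the tentative minimum tax is the binding amount.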